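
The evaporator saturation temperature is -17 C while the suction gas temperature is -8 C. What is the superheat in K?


Superheat = T_suction - T_evap
Superheat = -8 - (-17)
Superheat = 9 K

9


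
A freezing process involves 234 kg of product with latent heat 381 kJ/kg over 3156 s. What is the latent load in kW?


Q_lat = m * h_fg / t
Q_lat = 234 * 381 / 3156
Q_lat = 28.25 kW

28.25


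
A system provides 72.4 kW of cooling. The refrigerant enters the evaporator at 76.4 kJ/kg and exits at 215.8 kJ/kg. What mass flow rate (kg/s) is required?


dh = 215.8 - 76.4 = 139.4 kJ/kg
m_dot = Q / dh = 72.4 / 139.4 = 0.5194 kg/s

0.5194


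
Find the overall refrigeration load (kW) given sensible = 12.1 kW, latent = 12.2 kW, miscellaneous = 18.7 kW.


Q_total = Q_s + Q_l + Q_misc
Q_total = 12.1 + 12.2 + 18.7
Q_total = 43.0 kW

43.0


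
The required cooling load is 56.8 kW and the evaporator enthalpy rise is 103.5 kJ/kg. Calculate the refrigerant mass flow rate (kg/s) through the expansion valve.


m_dot = Q / dh
m_dot = 56.8 / 103.5
m_dot = 0.5488 kg/s

0.5488


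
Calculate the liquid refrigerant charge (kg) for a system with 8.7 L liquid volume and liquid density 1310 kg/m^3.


Charge = V * rho / 1000
Charge = 8.7 * 1310 / 1000
Charge = 11.4 kg

11.4


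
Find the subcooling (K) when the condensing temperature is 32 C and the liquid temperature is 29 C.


Subcooling = T_cond - T_liquid
Subcooling = 32 - 29
Subcooling = 3 K

3


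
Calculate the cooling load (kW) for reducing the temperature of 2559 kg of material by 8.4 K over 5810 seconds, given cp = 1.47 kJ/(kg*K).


Q = m * cp * dT / t
Q = 2559 * 1.47 * 8.4 / 5810
Q = 5.439 kW

5.439


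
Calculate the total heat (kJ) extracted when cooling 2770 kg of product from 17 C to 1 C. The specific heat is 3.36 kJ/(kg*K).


dT = 17 - (1) = 16 K
Q = m * cp * dT = 2770 * 3.36 * 16
Q = 148915 kJ

148915


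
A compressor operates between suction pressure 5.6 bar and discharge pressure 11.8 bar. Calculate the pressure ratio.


PR = P_high / P_low
PR = 11.8 / 5.6
PR = 2.107

2.107


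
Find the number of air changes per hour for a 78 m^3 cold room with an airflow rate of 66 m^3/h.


ACH = flow / volume
ACH = 66 / 78
ACH = 0.846

0.846


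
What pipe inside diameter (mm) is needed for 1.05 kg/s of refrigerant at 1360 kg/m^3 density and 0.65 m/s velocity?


A = m_dot / (rho * v) = 1.05 / (1360 * 0.65) = 0.001187782805 m^2
d = sqrt(4*A/pi) * 1000
d = 38.9 mm

38.9


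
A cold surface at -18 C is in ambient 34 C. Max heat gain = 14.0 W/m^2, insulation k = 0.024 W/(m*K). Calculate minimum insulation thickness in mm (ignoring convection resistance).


dT = 34 - (-18) = 52 K
thickness = k * dT / q_max * 1000
thickness = 0.024 * 52 / 14.0 * 1000
thickness = 89.1 mm

89.1


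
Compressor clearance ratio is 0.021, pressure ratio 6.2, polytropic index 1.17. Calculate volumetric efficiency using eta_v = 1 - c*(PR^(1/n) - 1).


PR^(1/n) = 6.2^(1/1.17) = 4.75617531
eta_v = 1 - 0.021 * (4.75617531 - 1)
eta_v = 0.9211

0.9211


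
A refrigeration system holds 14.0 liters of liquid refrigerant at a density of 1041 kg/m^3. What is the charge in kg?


Charge = V * rho / 1000
Charge = 14.0 * 1041 / 1000
Charge = 14.57 kg

14.57


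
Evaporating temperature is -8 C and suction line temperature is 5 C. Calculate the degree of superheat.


Superheat = T_suction - T_evap
Superheat = 5 - (-8)
Superheat = 13 K

13


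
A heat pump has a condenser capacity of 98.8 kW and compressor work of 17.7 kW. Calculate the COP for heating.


COP_hp = Q_cond / W
COP_hp = 98.8 / 17.7
COP_hp = 5.582

5.582


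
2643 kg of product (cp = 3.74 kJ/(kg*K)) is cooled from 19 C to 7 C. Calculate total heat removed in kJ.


dT = 19 - (7) = 12 K
Q = m * cp * dT = 2643 * 3.74 * 12
Q = 118618 kJ

118618


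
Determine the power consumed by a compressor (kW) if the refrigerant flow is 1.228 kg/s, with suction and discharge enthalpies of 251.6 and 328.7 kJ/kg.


dh = 328.7 - 251.6 = 77.1 kJ/kg
W = m_dot * dh = 1.228 * 77.1 = 94.68 kW

94.68


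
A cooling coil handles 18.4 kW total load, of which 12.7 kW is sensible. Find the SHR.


SHR = Q_sensible / Q_total
SHR = 12.7 / 18.4
SHR = 0.69

0.69


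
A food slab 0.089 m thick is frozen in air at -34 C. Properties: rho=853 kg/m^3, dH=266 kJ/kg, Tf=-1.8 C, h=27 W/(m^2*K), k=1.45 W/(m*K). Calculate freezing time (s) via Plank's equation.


dT = -1.8 - (-34) = 32.2 K
term1 = a/(2h) = 0.089/(2*27) = 0.001648148148
term2 = a^2/(8k) = 0.089^2/(8*1.45) = 0.0006828448276
t = rho*dH*1000/dT * (term1 + term2)
t = 853*266*1000/32.2 * (0.001648148148 + 0.0006828448276)
t = 16425 s

16425


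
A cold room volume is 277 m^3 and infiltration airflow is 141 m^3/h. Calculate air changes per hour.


ACH = flow / volume
ACH = 141 / 277
ACH = 0.509

0.509


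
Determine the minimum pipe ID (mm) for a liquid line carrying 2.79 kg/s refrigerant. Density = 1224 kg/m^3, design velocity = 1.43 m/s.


A = m_dot / (rho * v) = 2.79 / (1224 * 1.43) = 0.001593994241 m^2
d = sqrt(4*A/pi) * 1000
d = 45.1 mm

45.1


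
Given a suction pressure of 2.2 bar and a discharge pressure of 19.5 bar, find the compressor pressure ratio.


PR = P_high / P_low
PR = 19.5 / 2.2
PR = 8.864

8.864


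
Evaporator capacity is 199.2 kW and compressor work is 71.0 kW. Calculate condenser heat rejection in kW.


Q_cond = Q_evap + W
Q_cond = 199.2 + 71.0
Q_cond = 270.2 kW

270.2


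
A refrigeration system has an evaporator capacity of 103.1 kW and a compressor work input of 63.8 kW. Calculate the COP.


COP = Q_evap / W
COP = 103.1 / 63.8
COP = 1.616

1.616


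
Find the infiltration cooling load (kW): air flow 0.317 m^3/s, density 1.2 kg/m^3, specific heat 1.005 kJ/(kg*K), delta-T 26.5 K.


Q = V_dot * rho * cp * dT
Q = 0.317 * 1.2 * 1.005 * 26.5
Q = 10.131 kW

10.131


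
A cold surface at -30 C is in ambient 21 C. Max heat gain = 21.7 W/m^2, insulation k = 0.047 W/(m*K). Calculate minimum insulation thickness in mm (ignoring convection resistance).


dT = 21 - (-30) = 51 K
thickness = k * dT / q_max * 1000
thickness = 0.047 * 51 / 21.7 * 1000
thickness = 110.5 mm

110.5


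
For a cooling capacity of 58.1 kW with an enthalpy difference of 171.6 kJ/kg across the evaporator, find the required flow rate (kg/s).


m_dot = Q / dh
m_dot = 58.1 / 171.6
m_dot = 0.3386 kg/s

0.3386


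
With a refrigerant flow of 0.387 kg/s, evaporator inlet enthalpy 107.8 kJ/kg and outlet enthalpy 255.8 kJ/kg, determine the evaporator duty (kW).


dh = 255.8 - 107.8 = 148.0 kJ/kg
Q_evap = m_dot * dh = 0.387 * 148.0
Q_evap = 57.28 kW

57.28


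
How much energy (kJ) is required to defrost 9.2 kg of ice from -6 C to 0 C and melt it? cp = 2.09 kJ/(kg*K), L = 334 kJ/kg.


Sensible heat = cp * dT = 2.09 * 6 = 12.54 kJ/kg
Total per kg = 12.54 + 334 = 346.54 kJ/kg
Q = m * total = 9.2 * 346.54
Q = 3188.2 kJ

3188.2


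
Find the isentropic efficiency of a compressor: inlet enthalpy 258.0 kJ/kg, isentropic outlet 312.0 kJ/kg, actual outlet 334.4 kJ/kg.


dh_ideal = 312.0 - 258.0 = 54.0 kJ/kg
dh_actual = 334.4 - 258.0 = 76.4 kJ/kg
eta_s = dh_ideal / dh_actual = 54.0 / 76.4
eta_s = 0.7068

0.7068


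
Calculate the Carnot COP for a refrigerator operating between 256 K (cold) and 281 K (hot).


dT = 281 - 256 = 25 K
COP_carnot = T_cold / dT = 256 / 25
COP_carnot = 10.24

10.24


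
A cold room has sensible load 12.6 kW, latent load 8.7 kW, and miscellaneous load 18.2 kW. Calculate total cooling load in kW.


Q_total = Q_s + Q_l + Q_misc
Q_total = 12.6 + 8.7 + 18.2
Q_total = 39.5 kW

39.5


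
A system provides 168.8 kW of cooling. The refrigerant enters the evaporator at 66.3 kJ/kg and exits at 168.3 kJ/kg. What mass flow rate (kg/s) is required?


dh = 168.3 - 66.3 = 102.0 kJ/kg
m_dot = Q / dh = 168.8 / 102.0 = 1.6549 kg/s

1.6549


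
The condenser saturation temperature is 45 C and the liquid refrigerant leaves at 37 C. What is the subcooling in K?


Subcooling = T_cond - T_liquid
Subcooling = 45 - 37
Subcooling = 8 K

8


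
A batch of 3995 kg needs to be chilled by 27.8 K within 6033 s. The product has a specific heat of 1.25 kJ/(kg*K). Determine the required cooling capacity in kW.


Q = m * cp * dT / t
Q = 3995 * 1.25 * 27.8 / 6033
Q = 23.011 kW

23.011


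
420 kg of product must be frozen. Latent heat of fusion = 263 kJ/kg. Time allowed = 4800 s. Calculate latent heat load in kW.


Q_lat = m * h_fg / t
Q_lat = 420 * 263 / 4800
Q_lat = 23.01 kW

23.01


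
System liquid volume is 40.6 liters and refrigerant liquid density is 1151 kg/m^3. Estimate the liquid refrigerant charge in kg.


Charge = V * rho / 1000
Charge = 40.6 * 1151 / 1000
Charge = 46.73 kg

46.73


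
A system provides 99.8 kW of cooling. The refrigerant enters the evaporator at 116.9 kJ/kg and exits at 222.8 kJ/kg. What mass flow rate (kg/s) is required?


dh = 222.8 - 116.9 = 105.9 kJ/kg
m_dot = Q / dh = 99.8 / 105.9 = 0.9424 kg/s

0.9424


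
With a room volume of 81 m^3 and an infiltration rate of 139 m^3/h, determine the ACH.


ACH = flow / volume
ACH = 139 / 81
ACH = 1.716

1.716


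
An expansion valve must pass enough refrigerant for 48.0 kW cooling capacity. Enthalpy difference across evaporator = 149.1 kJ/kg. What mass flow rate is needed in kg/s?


m_dot = Q / dh
m_dot = 48.0 / 149.1
m_dot = 0.3219 kg/s

0.3219


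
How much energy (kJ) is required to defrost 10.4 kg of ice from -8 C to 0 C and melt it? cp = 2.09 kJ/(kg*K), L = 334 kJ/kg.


Sensible heat = cp * dT = 2.09 * 8 = 16.72 kJ/kg
Total per kg = 16.72 + 334 = 350.72 kJ/kg
Q = m * total = 10.4 * 350.72
Q = 3647.5 kJ

3647.5


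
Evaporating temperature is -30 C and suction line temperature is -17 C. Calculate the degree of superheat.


Superheat = T_suction - T_evap
Superheat = -17 - (-30)
Superheat = 13 K

13


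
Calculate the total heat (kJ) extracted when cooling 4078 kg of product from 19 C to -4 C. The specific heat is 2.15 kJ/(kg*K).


dT = 19 - (-4) = 23 K
Q = m * cp * dT = 4078 * 2.15 * 23
Q = 201657 kJ

201657


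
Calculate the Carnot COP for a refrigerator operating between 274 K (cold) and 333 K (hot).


dT = 333 - 274 = 59 K
COP_carnot = T_cold / dT = 274 / 59
COP_carnot = 4.644

4.644


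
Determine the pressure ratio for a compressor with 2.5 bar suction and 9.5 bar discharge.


PR = P_high / P_low
PR = 9.5 / 2.5
PR = 3.8

3.8


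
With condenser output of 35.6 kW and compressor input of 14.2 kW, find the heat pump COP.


COP_hp = Q_cond / W
COP_hp = 35.6 / 14.2
COP_hp = 2.507

2.507


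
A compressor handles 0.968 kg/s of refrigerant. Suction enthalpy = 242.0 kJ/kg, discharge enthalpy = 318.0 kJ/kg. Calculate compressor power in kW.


dh = 318.0 - 242.0 = 76.0 kJ/kg
W = m_dot * dh = 0.968 * 76.0 = 73.57 kW

73.57


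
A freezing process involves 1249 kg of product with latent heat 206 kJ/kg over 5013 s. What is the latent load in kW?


Q_lat = m * h_fg / t
Q_lat = 1249 * 206 / 5013
Q_lat = 51.33 kW

51.33


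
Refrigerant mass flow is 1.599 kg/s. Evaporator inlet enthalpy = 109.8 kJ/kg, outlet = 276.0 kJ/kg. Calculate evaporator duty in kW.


dh = 276.0 - 109.8 = 166.2 kJ/kg
Q_evap = m_dot * dh = 1.599 * 166.2
Q_evap = 265.75 kW

265.75


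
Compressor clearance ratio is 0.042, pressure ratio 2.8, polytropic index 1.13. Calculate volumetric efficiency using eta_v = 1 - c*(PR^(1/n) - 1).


PR^(1/n) = 2.8^(1/1.13) = 2.48722499
eta_v = 1 - 0.042 * (2.48722499 - 1)
eta_v = 0.9375

0.9375


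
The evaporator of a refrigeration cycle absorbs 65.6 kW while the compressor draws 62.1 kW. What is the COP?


COP = Q_evap / W
COP = 65.6 / 62.1
COP = 1.056

1.056


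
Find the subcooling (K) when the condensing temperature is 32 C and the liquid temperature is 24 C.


Subcooling = T_cond - T_liquid
Subcooling = 32 - 24
Subcooling = 8 K

8


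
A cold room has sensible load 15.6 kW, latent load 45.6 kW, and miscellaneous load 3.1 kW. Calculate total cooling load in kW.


Q_total = Q_s + Q_l + Q_misc
Q_total = 15.6 + 45.6 + 3.1
Q_total = 64.3 kW

64.3


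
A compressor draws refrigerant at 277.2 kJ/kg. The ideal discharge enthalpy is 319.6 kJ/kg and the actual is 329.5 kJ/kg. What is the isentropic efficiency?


dh_ideal = 319.6 - 277.2 = 42.4 kJ/kg
dh_actual = 329.5 - 277.2 = 52.3 kJ/kg
eta_s = dh_ideal / dh_actual = 42.4 / 52.3
eta_s = 0.8107

0.8107


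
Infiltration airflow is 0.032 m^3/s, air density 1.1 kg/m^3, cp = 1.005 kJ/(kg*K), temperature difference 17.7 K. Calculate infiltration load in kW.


Q = V_dot * rho * cp * dT
Q = 0.032 * 1.1 * 1.005 * 17.7
Q = 0.626 kW

0.626


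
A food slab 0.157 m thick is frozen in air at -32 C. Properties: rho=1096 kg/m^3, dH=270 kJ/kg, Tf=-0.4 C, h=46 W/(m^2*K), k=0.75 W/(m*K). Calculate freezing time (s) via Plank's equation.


dT = -0.4 - (-32) = 31.6 K
term1 = a/(2h) = 0.157/(2*46) = 0.001706521739
term2 = a^2/(8k) = 0.157^2/(8*0.75) = 0.004108166667
t = rho*dH*1000/dT * (term1 + term2)
t = 1096*270*1000/31.6 * (0.001706521739 + 0.004108166667)
t = 54452 s

54452


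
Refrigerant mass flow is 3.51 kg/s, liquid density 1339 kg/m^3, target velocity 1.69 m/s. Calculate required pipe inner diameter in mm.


A = m_dot / (rho * v) = 3.51 / (1339 * 1.69) = 0.001551100132 m^2
d = sqrt(4*A/pi) * 1000
d = 44.4 mm

44.4


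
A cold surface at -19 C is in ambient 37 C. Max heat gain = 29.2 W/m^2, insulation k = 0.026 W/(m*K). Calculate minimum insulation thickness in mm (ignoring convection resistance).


dT = 37 - (-19) = 56 K
thickness = k * dT / q_max * 1000
thickness = 0.026 * 56 / 29.2 * 1000
thickness = 49.9 mm

49.9


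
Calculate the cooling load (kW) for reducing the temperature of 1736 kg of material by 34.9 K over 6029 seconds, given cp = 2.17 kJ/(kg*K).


Q = m * cp * dT / t
Q = 1736 * 2.17 * 34.9 / 6029
Q = 21.807 kW

21.807


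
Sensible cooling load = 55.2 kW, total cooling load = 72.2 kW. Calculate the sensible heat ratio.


SHR = Q_sensible / Q_total
SHR = 55.2 / 72.2
SHR = 0.765

0.765


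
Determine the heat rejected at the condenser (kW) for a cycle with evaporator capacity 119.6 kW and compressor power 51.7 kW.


Q_cond = Q_evap + W
Q_cond = 119.6 + 51.7
Q_cond = 171.3 kW

171.3


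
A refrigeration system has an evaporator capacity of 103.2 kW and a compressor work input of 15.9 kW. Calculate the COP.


COP = Q_evap / W
COP = 103.2 / 15.9
COP = 6.491

6.491


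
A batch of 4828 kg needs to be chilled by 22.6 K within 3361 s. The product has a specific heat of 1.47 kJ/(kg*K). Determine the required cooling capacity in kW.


Q = m * cp * dT / t
Q = 4828 * 1.47 * 22.6 / 3361
Q = 47.723 kW

47.723


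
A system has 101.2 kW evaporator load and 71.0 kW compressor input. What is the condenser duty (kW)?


Q_cond = Q_evap + W
Q_cond = 101.2 + 71.0
Q_cond = 172.2 kW

172.2


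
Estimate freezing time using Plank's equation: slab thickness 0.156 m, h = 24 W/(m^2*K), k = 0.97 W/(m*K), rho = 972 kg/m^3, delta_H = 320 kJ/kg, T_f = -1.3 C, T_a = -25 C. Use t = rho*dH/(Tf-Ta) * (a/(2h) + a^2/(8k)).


dT = -1.3 - (-25) = 23.7 K
term1 = a/(2h) = 0.156/(2*24) = 0.00325
term2 = a^2/(8k) = 0.156^2/(8*0.97) = 0.003136082474
t = rho*dH*1000/dT * (term1 + term2)
t = 972*320*1000/23.7 * (0.00325 + 0.003136082474)
t = 83811 s

83811


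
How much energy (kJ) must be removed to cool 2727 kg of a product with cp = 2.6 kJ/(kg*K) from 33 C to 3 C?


dT = 33 - (3) = 30 K
Q = m * cp * dT = 2727 * 2.6 * 30
Q = 212706 kJ

212706


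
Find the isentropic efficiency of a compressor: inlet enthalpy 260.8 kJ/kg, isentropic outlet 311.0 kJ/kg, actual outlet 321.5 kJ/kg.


dh_ideal = 311.0 - 260.8 = 50.2 kJ/kg
dh_actual = 321.5 - 260.8 = 60.7 kJ/kg
eta_s = dh_ideal / dh_actual = 50.2 / 60.7
eta_s = 0.827

0.827


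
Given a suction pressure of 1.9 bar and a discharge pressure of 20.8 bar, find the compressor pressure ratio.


PR = P_high / P_low
PR = 20.8 / 1.9
PR = 10.947

10.947


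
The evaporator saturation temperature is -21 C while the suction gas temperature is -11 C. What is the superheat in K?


Superheat = T_suction - T_evap
Superheat = -11 - (-21)
Superheat = 10 K

10


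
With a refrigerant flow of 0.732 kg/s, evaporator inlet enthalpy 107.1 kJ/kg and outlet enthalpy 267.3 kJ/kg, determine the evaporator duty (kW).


dh = 267.3 - 107.1 = 160.2 kJ/kg
Q_evap = m_dot * dh = 0.732 * 160.2
Q_evap = 117.27 kW

117.27


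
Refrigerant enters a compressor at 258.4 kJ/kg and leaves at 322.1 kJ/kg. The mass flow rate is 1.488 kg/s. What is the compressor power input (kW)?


dh = 322.1 - 258.4 = 63.7 kJ/kg
W = m_dot * dh = 1.488 * 63.7 = 94.79 kW

94.79


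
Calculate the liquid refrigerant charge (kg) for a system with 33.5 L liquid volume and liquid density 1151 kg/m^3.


Charge = V * rho / 1000
Charge = 33.5 * 1151 / 1000
Charge = 38.56 kg

38.56


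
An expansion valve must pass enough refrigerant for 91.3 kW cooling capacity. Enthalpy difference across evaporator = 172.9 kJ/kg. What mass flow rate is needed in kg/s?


m_dot = Q / dh
m_dot = 91.3 / 172.9
m_dot = 0.5281 kg/s

0.5281


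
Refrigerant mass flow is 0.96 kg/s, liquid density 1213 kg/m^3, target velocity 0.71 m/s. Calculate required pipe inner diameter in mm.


A = m_dot / (rho * v) = 0.96 / (1213 * 0.71) = 0.001114684811 m^2
d = sqrt(4*A/pi) * 1000
d = 37.7 mm

37.7


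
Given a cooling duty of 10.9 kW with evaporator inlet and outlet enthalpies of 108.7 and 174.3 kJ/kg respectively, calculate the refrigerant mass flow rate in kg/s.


dh = 174.3 - 108.7 = 65.6 kJ/kg
m_dot = Q / dh = 10.9 / 65.6 = 0.1662 kg/s

0.1662


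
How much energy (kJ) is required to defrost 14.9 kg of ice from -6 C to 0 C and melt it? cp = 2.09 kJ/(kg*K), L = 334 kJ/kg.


Sensible heat = cp * dT = 2.09 * 6 = 12.54 kJ/kg
Total per kg = 12.54 + 334 = 346.54 kJ/kg
Q = m * total = 14.9 * 346.54
Q = 5163.4 kJ

5163.4


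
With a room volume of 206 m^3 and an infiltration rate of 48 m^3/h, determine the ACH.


ACH = flow / volume
ACH = 48 / 206
ACH = 0.233

0.233


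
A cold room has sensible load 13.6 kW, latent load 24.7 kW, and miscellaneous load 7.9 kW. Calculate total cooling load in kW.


Q_total = Q_s + Q_l + Q_misc
Q_total = 13.6 + 24.7 + 7.9
Q_total = 46.2 kW

46.2


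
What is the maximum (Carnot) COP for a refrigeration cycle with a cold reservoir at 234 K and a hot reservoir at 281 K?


dT = 281 - 234 = 47 K
COP_carnot = T_cold / dT = 234 / 47
COP_carnot = 4.979

4.979


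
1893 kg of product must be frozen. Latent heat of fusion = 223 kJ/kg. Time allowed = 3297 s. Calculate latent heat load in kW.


Q_lat = m * h_fg / t
Q_lat = 1893 * 223 / 3297
Q_lat = 128.04 kW

128.04


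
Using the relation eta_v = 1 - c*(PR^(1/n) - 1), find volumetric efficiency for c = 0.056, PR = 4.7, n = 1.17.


PR^(1/n) = 4.7^(1/1.17) = 3.75355353
eta_v = 1 - 0.056 * (3.75355353 - 1)
eta_v = 0.8458

0.8458


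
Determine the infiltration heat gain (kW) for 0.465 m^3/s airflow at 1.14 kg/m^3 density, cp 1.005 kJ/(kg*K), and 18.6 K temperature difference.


Q = V_dot * rho * cp * dT
Q = 0.465 * 1.14 * 1.005 * 18.6
Q = 9.909 kW

9.909


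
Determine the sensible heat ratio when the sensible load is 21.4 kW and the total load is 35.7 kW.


SHR = Q_sensible / Q_total
SHR = 21.4 / 35.7
SHR = 0.599

0.599


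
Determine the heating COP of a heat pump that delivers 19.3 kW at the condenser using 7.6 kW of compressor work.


COP_hp = Q_cond / W
COP_hp = 19.3 / 7.6
COP_hp = 2.539

2.539


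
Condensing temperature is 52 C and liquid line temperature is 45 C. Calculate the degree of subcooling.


Subcooling = T_cond - T_liquid
Subcooling = 52 - 45
Subcooling = 7 K

7


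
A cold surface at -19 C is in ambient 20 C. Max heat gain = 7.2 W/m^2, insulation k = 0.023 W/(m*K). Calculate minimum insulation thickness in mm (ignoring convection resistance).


dT = 20 - (-19) = 39 K
thickness = k * dT / q_max * 1000
thickness = 0.023 * 39 / 7.2 * 1000
thickness = 124.6 mm

124.6


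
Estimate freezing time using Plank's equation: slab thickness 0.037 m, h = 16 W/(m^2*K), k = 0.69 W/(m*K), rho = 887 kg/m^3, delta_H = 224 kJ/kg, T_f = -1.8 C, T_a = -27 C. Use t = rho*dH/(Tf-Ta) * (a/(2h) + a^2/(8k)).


dT = -1.8 - (-27) = 25.2 K
term1 = a/(2h) = 0.037/(2*16) = 0.00115625
term2 = a^2/(8k) = 0.037^2/(8*0.69) = 0.0002480072464
t = rho*dH*1000/dT * (term1 + term2)
t = 887*224*1000/25.2 * (0.00115625 + 0.0002480072464)
t = 11072 s

11072


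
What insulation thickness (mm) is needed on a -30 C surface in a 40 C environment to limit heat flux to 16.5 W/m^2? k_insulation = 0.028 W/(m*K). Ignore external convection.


dT = 40 - (-30) = 70 K
thickness = k * dT / q_max * 1000
thickness = 0.028 * 70 / 16.5 * 1000
thickness = 118.8 mm

118.8


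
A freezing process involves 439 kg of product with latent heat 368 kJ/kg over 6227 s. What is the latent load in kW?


Q_lat = m * h_fg / t
Q_lat = 439 * 368 / 6227
Q_lat = 25.94 kW

25.94


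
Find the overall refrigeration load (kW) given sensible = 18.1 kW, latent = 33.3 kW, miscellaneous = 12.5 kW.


Q_total = Q_s + Q_l + Q_misc
Q_total = 18.1 + 33.3 + 12.5
Q_total = 63.9 kW

63.9


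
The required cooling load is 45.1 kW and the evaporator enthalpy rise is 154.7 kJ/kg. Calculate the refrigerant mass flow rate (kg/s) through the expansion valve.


m_dot = Q / dh
m_dot = 45.1 / 154.7
m_dot = 0.2915 kg/s

0.2915


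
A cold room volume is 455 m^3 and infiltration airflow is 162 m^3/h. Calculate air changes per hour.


ACH = flow / volume
ACH = 162 / 455
ACH = 0.356

0.356


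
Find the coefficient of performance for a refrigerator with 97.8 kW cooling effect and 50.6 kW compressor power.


COP = Q_evap / W
COP = 97.8 / 50.6
COP = 1.933

1.933


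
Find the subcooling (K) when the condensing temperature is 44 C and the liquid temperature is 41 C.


Subcooling = T_cond - T_liquid
Subcooling = 44 - 41
Subcooling = 3 K

3


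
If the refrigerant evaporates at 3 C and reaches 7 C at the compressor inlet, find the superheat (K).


Superheat = T_suction - T_evap
Superheat = 7 - (3)
Superheat = 4 K

4


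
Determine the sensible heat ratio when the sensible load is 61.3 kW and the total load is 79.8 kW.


SHR = Q_sensible / Q_total
SHR = 61.3 / 79.8
SHR = 0.768

0.768


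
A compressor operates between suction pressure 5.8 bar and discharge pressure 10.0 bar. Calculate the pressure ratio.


PR = P_high / P_low
PR = 10.0 / 5.8
PR = 1.724

1.724


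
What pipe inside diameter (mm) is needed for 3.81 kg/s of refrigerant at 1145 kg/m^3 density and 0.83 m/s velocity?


A = m_dot / (rho * v) = 3.81 / (1145 * 0.83) = 0.004009049298 m^2
d = sqrt(4*A/pi) * 1000
d = 71.4 mm

71.4


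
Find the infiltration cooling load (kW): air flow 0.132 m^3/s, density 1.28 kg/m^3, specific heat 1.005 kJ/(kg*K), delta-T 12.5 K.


Q = V_dot * rho * cp * dT
Q = 0.132 * 1.28 * 1.005 * 12.5
Q = 2.123 kW

2.123


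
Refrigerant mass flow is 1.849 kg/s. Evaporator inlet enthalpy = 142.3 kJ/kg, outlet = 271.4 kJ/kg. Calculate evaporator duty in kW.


dh = 271.4 - 142.3 = 129.1 kJ/kg
Q_evap = m_dot * dh = 1.849 * 129.1
Q_evap = 238.71 kW

238.71


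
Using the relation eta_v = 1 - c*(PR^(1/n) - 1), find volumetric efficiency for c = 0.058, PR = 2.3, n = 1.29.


PR^(1/n) = 2.3^(1/1.29) = 1.90725681
eta_v = 1 - 0.058 * (1.90725681 - 1)
eta_v = 0.9474

0.9474


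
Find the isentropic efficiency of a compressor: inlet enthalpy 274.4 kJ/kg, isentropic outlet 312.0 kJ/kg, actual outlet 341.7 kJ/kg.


dh_ideal = 312.0 - 274.4 = 37.6 kJ/kg
dh_actual = 341.7 - 274.4 = 67.3 kJ/kg
eta_s = dh_ideal / dh_actual = 37.6 / 67.3
eta_s = 0.5587

0.5587


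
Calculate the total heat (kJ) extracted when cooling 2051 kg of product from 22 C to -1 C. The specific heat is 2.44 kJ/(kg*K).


dT = 22 - (-1) = 23 K
Q = m * cp * dT = 2051 * 2.44 * 23
Q = 115102 kJ

115102


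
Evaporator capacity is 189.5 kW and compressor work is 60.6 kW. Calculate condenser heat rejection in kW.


Q_cond = Q_evap + W
Q_cond = 189.5 + 60.6
Q_cond = 250.1 kW

250.1


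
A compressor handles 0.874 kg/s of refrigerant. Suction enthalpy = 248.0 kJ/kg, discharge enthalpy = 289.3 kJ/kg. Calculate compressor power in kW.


dh = 289.3 - 248.0 = 41.3 kJ/kg
W = m_dot * dh = 0.874 * 41.3 = 36.1 kW

36.1


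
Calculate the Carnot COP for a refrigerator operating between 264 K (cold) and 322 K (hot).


dT = 322 - 264 = 58 K
COP_carnot = T_cold / dT = 264 / 58
COP_carnot = 4.552

4.552


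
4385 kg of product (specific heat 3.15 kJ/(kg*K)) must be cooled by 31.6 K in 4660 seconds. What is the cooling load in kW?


Q = m * cp * dT / t
Q = 4385 * 3.15 * 31.6 / 4660
Q = 93.666 kW

93.666


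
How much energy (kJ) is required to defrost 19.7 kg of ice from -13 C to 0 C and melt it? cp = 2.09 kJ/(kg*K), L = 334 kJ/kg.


Sensible heat = cp * dT = 2.09 * 13 = 27.17 kJ/kg
Total per kg = 27.17 + 334 = 361.17 kJ/kg
Q = m * total = 19.7 * 361.17
Q = 7115.0 kJ

7115.0


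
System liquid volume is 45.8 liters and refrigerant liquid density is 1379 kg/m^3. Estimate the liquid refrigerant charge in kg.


Charge = V * rho / 1000
Charge = 45.8 * 1379 / 1000
Charge = 63.16 kg

63.16


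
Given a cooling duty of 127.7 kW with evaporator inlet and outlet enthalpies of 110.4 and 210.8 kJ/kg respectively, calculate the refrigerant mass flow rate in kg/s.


dh = 210.8 - 110.4 = 100.4 kJ/kg
m_dot = Q / dh = 127.7 / 100.4 = 1.2719 kg/s

1.2719


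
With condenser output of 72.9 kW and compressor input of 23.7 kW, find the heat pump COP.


COP_hp = Q_cond / W
COP_hp = 72.9 / 23.7
COP_hp = 3.076

3.076


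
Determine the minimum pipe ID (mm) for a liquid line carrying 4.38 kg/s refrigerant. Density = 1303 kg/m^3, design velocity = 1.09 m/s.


A = m_dot / (rho * v) = 4.38 / (1303 * 1.09) = 0.003083920663 m^2
d = sqrt(4*A/pi) * 1000
d = 62.7 mm

62.7


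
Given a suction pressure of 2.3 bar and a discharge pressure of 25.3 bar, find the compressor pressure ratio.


PR = P_high / P_low
PR = 25.3 / 2.3
PR = 11.0

11.0


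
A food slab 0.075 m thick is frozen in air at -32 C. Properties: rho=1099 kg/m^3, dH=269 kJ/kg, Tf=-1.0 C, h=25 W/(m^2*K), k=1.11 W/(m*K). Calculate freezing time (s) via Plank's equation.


dT = -1.0 - (-32) = 31.0 K
term1 = a/(2h) = 0.075/(2*25) = 0.0015
term2 = a^2/(8k) = 0.075^2/(8*1.11) = 0.0006334459459
t = rho*dH*1000/dT * (term1 + term2)
t = 1099*269*1000/31.0 * (0.0015 + 0.0006334459459)
t = 20346 s

20346


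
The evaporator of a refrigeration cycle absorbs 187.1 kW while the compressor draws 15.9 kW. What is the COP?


COP = Q_evap / W
COP = 187.1 / 15.9
COP = 11.767

11.767


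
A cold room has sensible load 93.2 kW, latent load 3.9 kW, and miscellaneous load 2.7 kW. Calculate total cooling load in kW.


Q_total = Q_s + Q_l + Q_misc
Q_total = 93.2 + 3.9 + 2.7
Q_total = 99.8 kW

99.8


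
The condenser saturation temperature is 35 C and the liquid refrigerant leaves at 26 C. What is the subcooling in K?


Subcooling = T_cond - T_liquid
Subcooling = 35 - 26
Subcooling = 9 K

9


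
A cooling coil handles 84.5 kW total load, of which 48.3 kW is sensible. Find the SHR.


SHR = Q_sensible / Q_total
SHR = 48.3 / 84.5
SHR = 0.572

0.572


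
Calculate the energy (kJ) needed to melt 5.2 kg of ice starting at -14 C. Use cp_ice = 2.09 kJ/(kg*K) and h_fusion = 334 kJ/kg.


Sensible heat = cp * dT = 2.09 * 14 = 29.26 kJ/kg
Total per kg = 29.26 + 334 = 363.26 kJ/kg
Q = m * total = 5.2 * 363.26
Q = 1889.0 kJ

1889.0


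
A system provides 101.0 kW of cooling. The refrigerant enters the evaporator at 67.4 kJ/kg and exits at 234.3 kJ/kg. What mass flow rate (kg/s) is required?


dh = 234.3 - 67.4 = 166.9 kJ/kg
m_dot = Q / dh = 101.0 / 166.9 = 0.6052 kg/s

0.6052


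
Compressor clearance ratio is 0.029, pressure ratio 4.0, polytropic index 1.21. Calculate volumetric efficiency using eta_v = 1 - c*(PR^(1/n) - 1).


PR^(1/n) = 4.0^(1/1.21) = 3.14463498
eta_v = 1 - 0.029 * (3.14463498 - 1)
eta_v = 0.9378

0.9378


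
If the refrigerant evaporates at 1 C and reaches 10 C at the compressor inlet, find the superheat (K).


Superheat = T_suction - T_evap
Superheat = 10 - (1)
Superheat = 9 K

9


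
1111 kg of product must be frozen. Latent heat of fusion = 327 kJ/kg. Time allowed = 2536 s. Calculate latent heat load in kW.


Q_lat = m * h_fg / t
Q_lat = 1111 * 327 / 2536
Q_lat = 143.26 kW

143.26


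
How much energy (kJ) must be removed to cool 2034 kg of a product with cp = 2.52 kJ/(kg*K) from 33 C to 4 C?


dT = 33 - (4) = 29 K
Q = m * cp * dT = 2034 * 2.52 * 29
Q = 148645 kJ

148645


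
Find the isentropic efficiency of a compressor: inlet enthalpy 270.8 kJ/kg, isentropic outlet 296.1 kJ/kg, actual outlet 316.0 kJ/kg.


dh_ideal = 296.1 - 270.8 = 25.3 kJ/kg
dh_actual = 316.0 - 270.8 = 45.2 kJ/kg
eta_s = dh_ideal / dh_actual = 25.3 / 45.2
eta_s = 0.5597

0.5597


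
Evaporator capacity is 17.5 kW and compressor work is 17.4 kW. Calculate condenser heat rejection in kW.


Q_cond = Q_evap + W
Q_cond = 17.5 + 17.4
Q_cond = 34.9 kW

34.9


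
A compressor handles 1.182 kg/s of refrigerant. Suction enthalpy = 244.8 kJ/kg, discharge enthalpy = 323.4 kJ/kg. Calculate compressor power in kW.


dh = 323.4 - 244.8 = 78.6 kJ/kg
W = m_dot * dh = 1.182 * 78.6 = 92.91 kW

92.91


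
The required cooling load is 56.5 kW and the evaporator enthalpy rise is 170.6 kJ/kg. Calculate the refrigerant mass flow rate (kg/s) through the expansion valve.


m_dot = Q / dh
m_dot = 56.5 / 170.6
m_dot = 0.3312 kg/s

0.3312


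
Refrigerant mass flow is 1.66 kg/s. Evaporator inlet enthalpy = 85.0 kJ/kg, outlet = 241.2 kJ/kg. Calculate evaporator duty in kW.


dh = 241.2 - 85.0 = 156.2 kJ/kg
Q_evap = m_dot * dh = 1.66 * 156.2
Q_evap = 259.29 kW

259.29


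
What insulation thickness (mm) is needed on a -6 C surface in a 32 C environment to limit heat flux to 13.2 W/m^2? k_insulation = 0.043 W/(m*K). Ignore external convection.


dT = 32 - (-6) = 38 K
thickness = k * dT / q_max * 1000
thickness = 0.043 * 38 / 13.2 * 1000
thickness = 123.8 mm

123.8


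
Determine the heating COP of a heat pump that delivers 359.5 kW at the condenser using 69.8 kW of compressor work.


COP_hp = Q_cond / W
COP_hp = 359.5 / 69.8
COP_hp = 5.15

5.15


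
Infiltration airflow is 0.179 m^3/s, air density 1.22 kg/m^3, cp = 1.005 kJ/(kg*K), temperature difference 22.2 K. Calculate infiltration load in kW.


Q = V_dot * rho * cp * dT
Q = 0.179 * 1.22 * 1.005 * 22.2
Q = 4.872 kW

4.872


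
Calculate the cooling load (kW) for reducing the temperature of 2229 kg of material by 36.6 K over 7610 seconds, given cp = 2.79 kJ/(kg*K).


Q = m * cp * dT / t
Q = 2229 * 2.79 * 36.6 / 7610
Q = 29.91 kW

29.91


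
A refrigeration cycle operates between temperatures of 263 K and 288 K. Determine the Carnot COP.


dT = 288 - 263 = 25 K
COP_carnot = T_cold / dT = 263 / 25
COP_carnot = 10.52

10.52


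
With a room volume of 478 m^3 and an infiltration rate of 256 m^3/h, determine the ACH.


ACH = flow / volume
ACH = 256 / 478
ACH = 0.536

0.536


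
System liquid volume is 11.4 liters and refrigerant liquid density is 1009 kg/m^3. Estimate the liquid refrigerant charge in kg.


Charge = V * rho / 1000
Charge = 11.4 * 1009 / 1000
Charge = 11.5 kg

11.5


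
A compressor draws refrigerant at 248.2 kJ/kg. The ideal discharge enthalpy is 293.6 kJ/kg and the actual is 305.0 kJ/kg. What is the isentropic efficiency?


dh_ideal = 293.6 - 248.2 = 45.4 kJ/kg
dh_actual = 305.0 - 248.2 = 56.8 kJ/kg
eta_s = dh_ideal / dh_actual = 45.4 / 56.8
eta_s = 0.7993

0.7993


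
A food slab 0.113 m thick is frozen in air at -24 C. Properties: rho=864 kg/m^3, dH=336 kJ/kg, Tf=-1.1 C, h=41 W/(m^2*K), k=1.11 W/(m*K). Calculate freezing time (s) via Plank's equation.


dT = -1.1 - (-24) = 22.9 K
term1 = a/(2h) = 0.113/(2*41) = 0.00137804878
term2 = a^2/(8k) = 0.113^2/(8*1.11) = 0.00143795045
t = rho*dH*1000/dT * (term1 + term2)
t = 864*336*1000/22.9 * (0.00137804878 + 0.00143795045)
t = 35699 s

35699


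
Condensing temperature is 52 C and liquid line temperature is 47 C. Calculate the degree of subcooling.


Subcooling = T_cond - T_liquid
Subcooling = 52 - 47
Subcooling = 5 K

5


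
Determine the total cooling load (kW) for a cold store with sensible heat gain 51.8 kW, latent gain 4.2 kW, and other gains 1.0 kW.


Q_total = Q_s + Q_l + Q_misc
Q_total = 51.8 + 4.2 + 1.0
Q_total = 57.0 kW

57.0


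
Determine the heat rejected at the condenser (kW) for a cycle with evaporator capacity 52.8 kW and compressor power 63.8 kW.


Q_cond = Q_evap + W
Q_cond = 52.8 + 63.8
Q_cond = 116.6 kW

116.6


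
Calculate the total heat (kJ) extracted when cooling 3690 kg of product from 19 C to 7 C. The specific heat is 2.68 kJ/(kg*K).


dT = 19 - (7) = 12 K
Q = m * cp * dT = 3690 * 2.68 * 12
Q = 118670 kJ

118670


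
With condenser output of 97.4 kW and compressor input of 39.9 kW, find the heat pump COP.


COP_hp = Q_cond / W
COP_hp = 97.4 / 39.9
COP_hp = 2.441

2.441


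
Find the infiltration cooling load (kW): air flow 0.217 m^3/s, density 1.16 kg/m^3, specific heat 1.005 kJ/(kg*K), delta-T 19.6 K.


Q = V_dot * rho * cp * dT
Q = 0.217 * 1.16 * 1.005 * 19.6
Q = 4.958 kW

4.958


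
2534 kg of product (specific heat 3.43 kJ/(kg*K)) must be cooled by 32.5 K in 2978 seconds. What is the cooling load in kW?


Q = m * cp * dT / t
Q = 2534 * 3.43 * 32.5 / 2978
Q = 94.855 kW

94.855


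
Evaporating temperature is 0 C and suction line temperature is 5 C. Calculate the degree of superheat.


Superheat = T_suction - T_evap
Superheat = 5 - (0)
Superheat = 5 K

5


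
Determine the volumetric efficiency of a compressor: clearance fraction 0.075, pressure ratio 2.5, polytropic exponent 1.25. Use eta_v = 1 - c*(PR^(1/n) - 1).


PR^(1/n) = 2.5^(1/1.25) = 2.08138302
eta_v = 1 - 0.075 * (2.08138302 - 1)
eta_v = 0.9189

0.9189


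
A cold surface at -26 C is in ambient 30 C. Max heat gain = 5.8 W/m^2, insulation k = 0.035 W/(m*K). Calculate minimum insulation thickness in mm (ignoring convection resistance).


dT = 30 - (-26) = 56 K
thickness = k * dT / q_max * 1000
thickness = 0.035 * 56 / 5.8 * 1000
thickness = 337.9 mm

337.9


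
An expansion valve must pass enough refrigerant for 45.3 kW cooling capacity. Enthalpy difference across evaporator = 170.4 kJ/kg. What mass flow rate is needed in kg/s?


m_dot = Q / dh
m_dot = 45.3 / 170.4
m_dot = 0.2658 kg/s

0.2658


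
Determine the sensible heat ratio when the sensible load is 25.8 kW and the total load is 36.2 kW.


SHR = Q_sensible / Q_total
SHR = 25.8 / 36.2
SHR = 0.713

0.713


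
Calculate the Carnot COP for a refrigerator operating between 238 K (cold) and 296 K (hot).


dT = 296 - 238 = 58 K
COP_carnot = T_cold / dT = 238 / 58
COP_carnot = 4.103

4.103


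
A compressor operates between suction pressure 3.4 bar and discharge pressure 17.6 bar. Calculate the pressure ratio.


PR = P_high / P_low
PR = 17.6 / 3.4
PR = 5.176

5.176


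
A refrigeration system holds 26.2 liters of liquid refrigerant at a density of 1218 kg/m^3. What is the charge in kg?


Charge = V * rho / 1000
Charge = 26.2 * 1218 / 1000
Charge = 31.91 kg

31.91


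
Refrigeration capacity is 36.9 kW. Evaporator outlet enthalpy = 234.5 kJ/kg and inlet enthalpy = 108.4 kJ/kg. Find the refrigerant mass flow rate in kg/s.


dh = 234.5 - 108.4 = 126.1 kJ/kg
m_dot = Q / dh = 36.9 / 126.1 = 0.2926 kg/s

0.2926


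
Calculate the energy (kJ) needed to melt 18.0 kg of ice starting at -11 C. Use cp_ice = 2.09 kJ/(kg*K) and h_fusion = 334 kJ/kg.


Sensible heat = cp * dT = 2.09 * 11 = 22.99 kJ/kg
Total per kg = 22.99 + 334 = 356.99 kJ/kg
Q = m * total = 18.0 * 356.99
Q = 6425.8 kJ

6425.8


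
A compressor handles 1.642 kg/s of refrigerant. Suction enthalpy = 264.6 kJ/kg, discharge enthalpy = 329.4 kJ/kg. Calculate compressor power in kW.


dh = 329.4 - 264.6 = 64.8 kJ/kg
W = m_dot * dh = 1.642 * 64.8 = 106.4 kW

106.4


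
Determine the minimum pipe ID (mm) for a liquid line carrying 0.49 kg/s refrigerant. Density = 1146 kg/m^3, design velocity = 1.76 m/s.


A = m_dot / (rho * v) = 0.49 / (1146 * 1.76) = 0.0002429398699 m^2
d = sqrt(4*A/pi) * 1000
d = 17.6 mm

17.6


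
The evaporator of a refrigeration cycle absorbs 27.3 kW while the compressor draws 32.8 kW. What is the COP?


COP = Q_evap / W
COP = 27.3 / 32.8
COP = 0.832

0.832


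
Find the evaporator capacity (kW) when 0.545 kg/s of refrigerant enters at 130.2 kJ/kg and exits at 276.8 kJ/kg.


dh = 276.8 - 130.2 = 146.6 kJ/kg
Q_evap = m_dot * dh = 0.545 * 146.6
Q_evap = 79.9 kW

79.9


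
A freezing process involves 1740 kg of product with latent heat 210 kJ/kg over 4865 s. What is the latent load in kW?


Q_lat = m * h_fg / t
Q_lat = 1740 * 210 / 4865
Q_lat = 75.11 kW

75.11


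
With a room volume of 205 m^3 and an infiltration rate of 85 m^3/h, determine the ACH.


ACH = flow / volume
ACH = 85 / 205
ACH = 0.415

0.415


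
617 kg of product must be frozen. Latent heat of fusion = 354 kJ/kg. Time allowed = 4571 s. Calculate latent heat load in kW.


Q_lat = m * h_fg / t
Q_lat = 617 * 354 / 4571
Q_lat = 47.78 kW

47.78


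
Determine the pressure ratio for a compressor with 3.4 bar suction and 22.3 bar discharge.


PR = P_high / P_low
PR = 22.3 / 3.4
PR = 6.559

6.559


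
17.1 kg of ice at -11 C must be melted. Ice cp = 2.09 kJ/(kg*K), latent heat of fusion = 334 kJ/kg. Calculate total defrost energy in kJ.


Sensible heat = cp * dT = 2.09 * 11 = 22.99 kJ/kg
Total per kg = 22.99 + 334 = 356.99 kJ/kg
Q = m * total = 17.1 * 356.99
Q = 6104.5 kJ

6104.5


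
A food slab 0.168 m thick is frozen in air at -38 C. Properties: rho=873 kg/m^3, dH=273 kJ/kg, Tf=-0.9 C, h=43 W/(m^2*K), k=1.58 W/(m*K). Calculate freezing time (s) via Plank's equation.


dT = -0.9 - (-38) = 37.1 K
term1 = a/(2h) = 0.168/(2*43) = 0.001953488372
term2 = a^2/(8k) = 0.168^2/(8*1.58) = 0.002232911392
t = rho*dH*1000/dT * (term1 + term2)
t = 873*273*1000/37.1 * (0.001953488372 + 0.002232911392)
t = 26893 s

26893


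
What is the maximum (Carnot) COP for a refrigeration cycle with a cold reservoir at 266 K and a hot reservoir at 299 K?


dT = 299 - 266 = 33 K
COP_carnot = T_cold / dT = 266 / 33
COP_carnot = 8.061

8.061


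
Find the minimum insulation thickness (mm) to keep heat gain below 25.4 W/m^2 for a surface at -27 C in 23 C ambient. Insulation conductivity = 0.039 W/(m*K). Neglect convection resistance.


dT = 23 - (-27) = 50 K
thickness = k * dT / q_max * 1000
thickness = 0.039 * 50 / 25.4 * 1000
thickness = 76.8 mm

76.8


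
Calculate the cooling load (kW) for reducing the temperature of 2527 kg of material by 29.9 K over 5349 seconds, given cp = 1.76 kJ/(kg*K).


Q = m * cp * dT / t
Q = 2527 * 1.76 * 29.9 / 5349
Q = 24.861 kW

24.861


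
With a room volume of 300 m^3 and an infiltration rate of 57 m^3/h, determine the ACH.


ACH = flow / volume
ACH = 57 / 300
ACH = 0.19

0.19


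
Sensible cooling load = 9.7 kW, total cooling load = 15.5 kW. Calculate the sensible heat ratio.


SHR = Q_sensible / Q_total
SHR = 9.7 / 15.5
SHR = 0.626

0.626


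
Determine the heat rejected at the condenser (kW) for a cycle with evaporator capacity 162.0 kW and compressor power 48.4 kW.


Q_cond = Q_evap + W
Q_cond = 162.0 + 48.4
Q_cond = 210.4 kW

210.4
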